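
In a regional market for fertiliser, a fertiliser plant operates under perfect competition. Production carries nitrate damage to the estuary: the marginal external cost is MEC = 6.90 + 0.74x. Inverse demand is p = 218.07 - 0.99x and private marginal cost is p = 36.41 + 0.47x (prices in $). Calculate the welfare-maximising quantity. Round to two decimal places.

Social marginal cost = private MC + MEC = 43.31 + 1.21x.
Set SMC = demand: 43.31 + 1.21x = 218.07 - 0.99x → x* = 79.4364.

x* = 79.44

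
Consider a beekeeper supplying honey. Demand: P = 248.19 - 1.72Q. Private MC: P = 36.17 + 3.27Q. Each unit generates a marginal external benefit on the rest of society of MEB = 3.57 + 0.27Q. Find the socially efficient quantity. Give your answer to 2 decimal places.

Q* = 45.68

Social marginal cost = private MC − MEB = 32.60 + 3.00Q.
Set SMC = demand: 32.60 + 3.00Q = 248.19 - 1.72Q → Q* = 45.6758.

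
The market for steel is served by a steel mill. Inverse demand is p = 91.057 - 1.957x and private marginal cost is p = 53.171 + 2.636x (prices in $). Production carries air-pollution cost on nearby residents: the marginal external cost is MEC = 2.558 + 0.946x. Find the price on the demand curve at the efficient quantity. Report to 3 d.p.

Social marginal cost = private MC + MEC = 55.729 + 3.582x.
Set SMC = demand: 55.729 + 3.582x = 91.057 - 1.957x → x* = 6.3780.
Consumer price on the demand curve at x*: 91.057 − 1.957×6.3780 = 78.5753.

P = $78.575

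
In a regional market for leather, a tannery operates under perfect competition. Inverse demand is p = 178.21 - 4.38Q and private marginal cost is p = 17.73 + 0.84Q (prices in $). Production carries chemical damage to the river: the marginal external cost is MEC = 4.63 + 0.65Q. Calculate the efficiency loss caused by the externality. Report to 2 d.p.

DWL = $51.60

Market equilibrium (private): 17.73 + 0.84Q = 178.21 - 4.38Q → Q_m = 30.7433.
Social marginal cost = private MC + MEC = 22.36 + 1.49Q.
Set SMC = demand: 22.36 + 1.49Q = 178.21 - 4.38Q → Q* = 26.5503.
Between Q* and Q_m the wedge SMC − demand runs linearly from 0 to MEC(Q_m), so the loss is a triangle.
DWL = ½ × 4.1930 × 24.6131 = 51.6014.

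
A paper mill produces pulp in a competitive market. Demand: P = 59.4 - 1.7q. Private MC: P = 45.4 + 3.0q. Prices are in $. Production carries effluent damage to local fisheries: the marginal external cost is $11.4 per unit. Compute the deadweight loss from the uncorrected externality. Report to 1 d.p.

DWL = $13.8

Market equilibrium (private): 45.4 + 3.0q = 59.4 - 1.7q → q_m = 2.9787.
Social marginal cost = private MC + MEC = 56.8 + 3.0q.
Set SMC = demand: 56.8 + 3.0q = 59.4 - 1.7q → q* = 0.5532.
The loss is the area between SMC and demand from q* to q_m; with linear curves that's a triangle of height MEC(q_m).
DWL = ½ × 2.4255 × 11.4000 = 13.8254.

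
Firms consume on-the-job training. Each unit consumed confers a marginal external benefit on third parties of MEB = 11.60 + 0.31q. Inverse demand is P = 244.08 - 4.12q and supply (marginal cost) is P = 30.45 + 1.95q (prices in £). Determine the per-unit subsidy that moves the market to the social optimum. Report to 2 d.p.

Social marginal benefit = demand + MEB = 255.68 - 3.81q.
Set SMB = MC: 255.68 - 3.81q = 30.45 + 1.95q → q* = 39.1024.
The Pigouvian subsidy equals MEB at q*: 11.60 + 0.31×39.1024 = 23.7217.

subsidy = £23.72 per unit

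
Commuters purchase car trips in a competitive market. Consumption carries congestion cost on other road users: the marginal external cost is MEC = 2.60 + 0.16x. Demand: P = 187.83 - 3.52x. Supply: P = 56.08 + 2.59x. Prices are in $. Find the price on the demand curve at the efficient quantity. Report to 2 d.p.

Social marginal benefit = demand − MEC = 185.23 - 3.68x.
Set SMB = MC: 185.23 - 3.68x = 56.08 + 2.59x → x* = 20.5981.
Consumer price on the demand curve at x*: 187.83 − 3.52×20.5981 = 115.3247.

P = $115.32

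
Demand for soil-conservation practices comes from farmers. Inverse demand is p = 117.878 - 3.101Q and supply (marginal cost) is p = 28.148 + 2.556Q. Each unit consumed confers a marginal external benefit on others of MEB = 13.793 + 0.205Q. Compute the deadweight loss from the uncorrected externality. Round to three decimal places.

Market equilibrium (private): 28.148 + 2.556Q = 117.878 - 3.101Q → Q_m = 15.8618.
Social marginal benefit = demand + MEB = 131.671 - 2.896Q.
Set SMB = MC: 131.671 - 2.896Q = 28.148 + 2.556Q → Q* = 18.9881.
The welfare-loss triangle has base |Q_m − Q*| and height MEB(Q_m) (the vertical gap between SMB and MC is zero at Q* and MEB at Q_m).
DWL = ½ × 3.1263 × 17.0447 = 26.6434.

DWL = 26.643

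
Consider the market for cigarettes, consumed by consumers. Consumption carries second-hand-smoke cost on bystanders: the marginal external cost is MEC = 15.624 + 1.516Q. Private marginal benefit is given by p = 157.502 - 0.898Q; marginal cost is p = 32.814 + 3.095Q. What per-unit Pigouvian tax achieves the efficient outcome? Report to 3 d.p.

Social marginal benefit = demand − MEC = 141.878 - 2.414Q.
Set SMB = MC: 141.878 - 2.414Q = 32.814 + 3.095Q → Q* = 19.7974.
The Pigouvian tax equals MEC at Q*: 15.624 + 1.516×19.7974 = 45.6369.

tax = 45.637 per unit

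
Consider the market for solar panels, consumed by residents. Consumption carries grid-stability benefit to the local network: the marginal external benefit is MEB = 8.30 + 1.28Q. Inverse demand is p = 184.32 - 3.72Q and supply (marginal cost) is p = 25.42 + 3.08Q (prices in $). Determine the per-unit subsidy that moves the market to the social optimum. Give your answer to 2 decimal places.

Social marginal benefit = demand + MEB = 192.62 - 2.44Q.
Set SMB = MC: 192.62 - 2.44Q = 25.42 + 3.08Q → Q* = 30.2899.
The Pigouvian subsidy equals MEB at Q*: 8.30 + 1.28×30.2899 = 47.0711.

subsidy = $47.07 per unit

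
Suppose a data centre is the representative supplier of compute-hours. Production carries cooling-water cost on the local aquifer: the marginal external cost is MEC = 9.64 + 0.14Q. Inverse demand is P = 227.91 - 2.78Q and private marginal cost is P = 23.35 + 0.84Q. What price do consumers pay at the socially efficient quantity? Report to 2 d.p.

P = 83.79

Social marginal cost = private MC + MEC = 32.99 + 0.98Q.
Set SMC = demand: 32.99 + 0.98Q = 227.91 - 2.78Q → Q* = 51.8404.
Consumer price on the demand curve at Q*: 227.91 − 2.78×51.8404 = 83.7937.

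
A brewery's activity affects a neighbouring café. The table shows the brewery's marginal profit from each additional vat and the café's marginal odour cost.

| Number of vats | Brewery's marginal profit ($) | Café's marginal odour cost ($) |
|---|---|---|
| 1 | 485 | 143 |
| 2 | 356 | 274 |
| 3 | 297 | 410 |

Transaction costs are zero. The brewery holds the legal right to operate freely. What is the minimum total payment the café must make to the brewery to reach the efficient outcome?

Left alone the brewery would choose level 3 (marginal profit stays positive).
Efficient level: k* = 2 (marginal profit ≥ marginal odour cost through 2).
The café must at least cover the brewery's forgone profit from cutting 3→2: 297 = 297.

$297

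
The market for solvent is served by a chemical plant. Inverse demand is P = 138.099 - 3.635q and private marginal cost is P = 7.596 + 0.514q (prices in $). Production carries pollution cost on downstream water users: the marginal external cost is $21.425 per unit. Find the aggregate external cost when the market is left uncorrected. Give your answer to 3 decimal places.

Market equilibrium (private): 7.596 + 0.514q = 138.099 - 3.635q → q_m = 31.4541.
Total external cost = MEC × q_m = 21.425 × 31.4541 = 673.9041.

$673.904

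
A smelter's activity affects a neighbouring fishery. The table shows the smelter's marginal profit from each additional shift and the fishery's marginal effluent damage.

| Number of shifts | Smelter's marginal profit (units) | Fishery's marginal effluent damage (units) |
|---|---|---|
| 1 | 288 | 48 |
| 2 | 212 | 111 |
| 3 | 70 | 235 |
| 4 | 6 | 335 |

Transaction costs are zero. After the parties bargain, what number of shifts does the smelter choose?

2

Bargaining reaches the level where marginal profit last exceeds marginal effluent damage.
That holds through level 2 (212 ≥ 111) but not at 3 (70 < 235).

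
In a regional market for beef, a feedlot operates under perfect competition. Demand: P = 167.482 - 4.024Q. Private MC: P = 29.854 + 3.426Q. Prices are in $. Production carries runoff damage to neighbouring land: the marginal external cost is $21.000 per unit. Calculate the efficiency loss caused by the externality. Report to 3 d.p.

Market equilibrium (private): 29.854 + 3.426Q = 167.482 - 4.024Q → Q_m = 18.4736.
Social marginal cost = private MC + MEC = 50.854 + 3.426Q.
Set SMC = demand: 50.854 + 3.426Q = 167.482 - 4.024Q → Q* = 15.6548.
The loss is the area between SMC and demand from Q* to Q_m; with linear curves that's a triangle of height MEC(Q_m).
DWL = ½ × 2.8188 × 21.0000 = 29.5974.

DWL = $29.597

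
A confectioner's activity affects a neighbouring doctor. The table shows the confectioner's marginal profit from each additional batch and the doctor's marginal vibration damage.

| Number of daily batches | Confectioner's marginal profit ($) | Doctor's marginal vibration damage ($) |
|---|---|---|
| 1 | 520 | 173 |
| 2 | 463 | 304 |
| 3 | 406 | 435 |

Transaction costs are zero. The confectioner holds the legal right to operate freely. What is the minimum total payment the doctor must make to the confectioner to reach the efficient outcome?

Left alone the confectioner would choose level 3 (marginal profit stays positive).
Efficient level: k* = 2 (marginal profit ≥ marginal vibration damage through 2).
The doctor must at least cover the confectioner's forgone profit from cutting 3→2: 406 = 406.

$406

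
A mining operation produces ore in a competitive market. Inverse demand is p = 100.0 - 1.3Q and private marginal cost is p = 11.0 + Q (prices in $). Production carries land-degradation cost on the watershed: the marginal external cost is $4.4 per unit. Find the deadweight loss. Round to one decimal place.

Market equilibrium (private): 11.0 + Q = 100.0 - 1.3Q → Q_m = 38.6957.
Social marginal cost = private MC + MEC = 15.4 + Q.
Set SMC = demand: 15.4 + Q = 100.0 - 1.3Q → Q* = 36.7826.
The loss is the area between SMC and demand from Q* to Q_m; with linear curves that's a triangle of height MEC(Q_m).
DWL = ½ × 1.9131 × 4.4000 = 4.2088.

DWL = $4.2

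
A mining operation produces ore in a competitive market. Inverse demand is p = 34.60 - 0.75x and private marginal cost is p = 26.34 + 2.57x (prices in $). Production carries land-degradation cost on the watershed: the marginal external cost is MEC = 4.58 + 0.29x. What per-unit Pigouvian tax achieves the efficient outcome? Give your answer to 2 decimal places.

tax = $4.88 per unit

Social marginal cost = private MC + MEC = 30.92 + 2.86x.
Set SMC = demand: 30.92 + 2.86x = 34.60 - 0.75x → x* = 1.0194.
The Pigouvian tax equals MEC at x*: 4.58 + 0.29×1.0194 = 4.8756.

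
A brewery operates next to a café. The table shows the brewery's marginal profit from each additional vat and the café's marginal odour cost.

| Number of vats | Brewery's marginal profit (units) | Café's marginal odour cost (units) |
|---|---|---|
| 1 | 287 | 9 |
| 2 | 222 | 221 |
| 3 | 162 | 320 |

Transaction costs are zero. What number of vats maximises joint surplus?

Bargaining reaches the level where marginal profit last exceeds marginal odour cost.
That holds through level 2 (222 ≥ 221) but not at 3 (162 < 320).

2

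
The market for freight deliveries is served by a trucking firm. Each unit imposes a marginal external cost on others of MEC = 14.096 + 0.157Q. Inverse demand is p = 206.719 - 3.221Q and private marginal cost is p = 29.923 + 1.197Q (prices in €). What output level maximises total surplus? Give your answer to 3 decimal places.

Q* = 35.563

Social marginal cost = private MC + MEC = 44.019 + 1.354Q.
Set SMC = demand: 44.019 + 1.354Q = 206.719 - 3.221Q → Q* = 35.5628.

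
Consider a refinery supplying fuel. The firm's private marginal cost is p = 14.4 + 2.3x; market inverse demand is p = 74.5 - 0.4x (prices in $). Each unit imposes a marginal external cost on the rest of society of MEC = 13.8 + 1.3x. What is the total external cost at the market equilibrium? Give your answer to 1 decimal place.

$629.2

Market equilibrium (private): 14.4 + 2.3x = 74.5 - 0.4x → x_m = 22.2593.
Total external cost = ∫₀^{x_m} (13.8 + 1.3x) dx = 13.8×22.2593 + ½×1.3×22.2593² = 629.2380.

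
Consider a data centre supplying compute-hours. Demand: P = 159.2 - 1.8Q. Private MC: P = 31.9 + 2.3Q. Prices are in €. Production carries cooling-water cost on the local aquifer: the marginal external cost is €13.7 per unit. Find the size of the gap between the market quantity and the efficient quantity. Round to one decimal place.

Market equilibrium (private): 31.9 + 2.3Q = 159.2 - 1.8Q → Q_m = 31.0488.
Social marginal cost = private MC + MEC = 45.6 + 2.3Q.
Set SMC = demand: 45.6 + 2.3Q = 159.2 - 1.8Q → Q* = 27.7073.
Gap = |31.0488 − 27.7073| = 3.3415.

3.3 units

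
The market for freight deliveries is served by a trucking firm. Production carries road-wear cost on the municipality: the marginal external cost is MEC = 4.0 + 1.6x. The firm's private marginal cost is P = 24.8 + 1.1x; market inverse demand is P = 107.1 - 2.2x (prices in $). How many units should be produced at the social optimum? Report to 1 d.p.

Social marginal cost = private MC + MEC = 28.8 + 2.7x.
Set SMC = demand: 28.8 + 2.7x = 107.1 - 2.2x → x* = 15.9796.

x* = 16.0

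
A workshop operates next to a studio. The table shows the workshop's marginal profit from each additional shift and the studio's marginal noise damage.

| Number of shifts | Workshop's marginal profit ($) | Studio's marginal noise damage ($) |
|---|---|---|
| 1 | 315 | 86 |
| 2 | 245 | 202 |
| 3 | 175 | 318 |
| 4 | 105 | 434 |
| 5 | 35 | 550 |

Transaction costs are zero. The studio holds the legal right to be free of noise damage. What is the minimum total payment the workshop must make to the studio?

Efficient level: marginal profit ≥ marginal noise damage through level 2, so k* = 2.
With the studio holding the right, the workshop must at least compensate total damage at k*: 86 + 202 = 288.

$288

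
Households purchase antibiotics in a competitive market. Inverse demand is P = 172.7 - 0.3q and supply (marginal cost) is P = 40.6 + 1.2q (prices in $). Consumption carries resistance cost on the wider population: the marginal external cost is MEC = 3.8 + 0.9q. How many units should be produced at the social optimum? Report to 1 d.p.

q* = 53.5

Social marginal benefit = demand − MEC = 168.9 - 1.2q.
Set SMB = MC: 168.9 - 1.2q = 40.6 + 1.2q → q* = 53.4583.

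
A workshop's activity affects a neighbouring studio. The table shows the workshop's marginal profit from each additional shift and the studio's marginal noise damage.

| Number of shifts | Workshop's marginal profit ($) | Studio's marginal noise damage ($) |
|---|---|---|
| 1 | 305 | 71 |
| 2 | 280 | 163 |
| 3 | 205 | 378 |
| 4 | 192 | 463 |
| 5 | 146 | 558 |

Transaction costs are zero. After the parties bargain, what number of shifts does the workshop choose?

2

Bargaining reaches the level where marginal profit last exceeds marginal noise damage.
That holds through level 2 (280 ≥ 163) but not at 3 (205 < 378).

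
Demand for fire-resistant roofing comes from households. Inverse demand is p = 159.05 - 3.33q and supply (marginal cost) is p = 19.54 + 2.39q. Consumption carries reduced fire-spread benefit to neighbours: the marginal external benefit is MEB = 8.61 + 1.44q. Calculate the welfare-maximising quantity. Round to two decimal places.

Social marginal benefit = demand + MEB = 167.66 - 1.89q.
Set SMB = MC: 167.66 - 1.89q = 19.54 + 2.39q → q* = 34.6075.

q* = 34.61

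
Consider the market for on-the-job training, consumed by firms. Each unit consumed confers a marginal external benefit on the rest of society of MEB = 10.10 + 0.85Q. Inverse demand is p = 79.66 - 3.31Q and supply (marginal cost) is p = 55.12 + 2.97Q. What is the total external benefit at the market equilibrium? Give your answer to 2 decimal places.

Market equilibrium (private): 55.12 + 2.97Q = 79.66 - 3.31Q → Q_m = 3.9076.
Total external benefit = ∫₀^{Q_m} (10.10 + 0.85Q) dQ = 10.10×3.9076 + ½×0.85×3.9076² = 45.9562.

45.96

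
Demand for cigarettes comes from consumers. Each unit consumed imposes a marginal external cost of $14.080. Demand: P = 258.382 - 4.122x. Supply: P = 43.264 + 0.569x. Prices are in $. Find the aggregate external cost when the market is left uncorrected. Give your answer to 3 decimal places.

$645.675

Market equilibrium (private): 43.264 + 0.569x = 258.382 - 4.122x → x_m = 45.8576.
Total external cost = MEC × x_m = 14.080 × 45.8576 = 645.6750.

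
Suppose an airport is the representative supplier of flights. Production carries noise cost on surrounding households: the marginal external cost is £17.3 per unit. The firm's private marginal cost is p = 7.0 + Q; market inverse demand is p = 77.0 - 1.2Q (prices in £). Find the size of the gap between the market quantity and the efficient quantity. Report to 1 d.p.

7.9 units

Market equilibrium (private): 7.0 + Q = 77.0 - 1.2Q → Q_m = 31.8182.
Social marginal cost = private MC + MEC = 24.3 + Q.
Set SMC = demand: 24.3 + Q = 77.0 - 1.2Q → Q* = 23.9545.
Gap = |31.8182 − 23.9545| = 7.8637.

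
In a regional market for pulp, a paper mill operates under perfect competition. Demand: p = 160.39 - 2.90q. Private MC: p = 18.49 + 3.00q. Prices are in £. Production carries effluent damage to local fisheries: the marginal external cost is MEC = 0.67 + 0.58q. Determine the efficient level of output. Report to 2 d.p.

Social marginal cost = private MC + MEC = 19.16 + 3.58q.
Set SMC = demand: 19.16 + 3.58q = 160.39 - 2.90q → q* = 21.7948.

q* = 21.79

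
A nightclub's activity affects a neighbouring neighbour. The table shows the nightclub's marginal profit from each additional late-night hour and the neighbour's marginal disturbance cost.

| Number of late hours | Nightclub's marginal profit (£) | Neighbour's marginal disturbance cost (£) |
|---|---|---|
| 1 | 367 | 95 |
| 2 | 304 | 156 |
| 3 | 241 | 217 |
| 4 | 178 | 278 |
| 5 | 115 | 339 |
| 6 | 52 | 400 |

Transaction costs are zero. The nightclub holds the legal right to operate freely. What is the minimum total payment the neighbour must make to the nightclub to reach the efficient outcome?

£345

Left alone the nightclub would choose level 6 (marginal profit stays positive).
Efficient level: k* = 3 (marginal profit ≥ marginal disturbance cost through 3).
The neighbour must at least cover the nightclub's forgone profit from cutting 6→3: 178 + 115 + 52 = 345.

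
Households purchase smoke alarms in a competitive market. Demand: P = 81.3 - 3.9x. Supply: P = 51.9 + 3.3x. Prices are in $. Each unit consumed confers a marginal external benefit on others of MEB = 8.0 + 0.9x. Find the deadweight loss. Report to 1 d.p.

DWL = $10.8

Market equilibrium (private): 51.9 + 3.3x = 81.3 - 3.9x → x_m = 4.0833.
Social marginal benefit = demand + MEB = 89.3 - 3.0x.
Set SMB = MC: 89.3 - 3.0x = 51.9 + 3.3x → x* = 5.9365.
The loss is the area between SMB and MC from x* to x_m; with linear curves that's a triangle of height MEB(x_m).
DWL = ½ × 1.8532 × 11.6750 = 10.8181.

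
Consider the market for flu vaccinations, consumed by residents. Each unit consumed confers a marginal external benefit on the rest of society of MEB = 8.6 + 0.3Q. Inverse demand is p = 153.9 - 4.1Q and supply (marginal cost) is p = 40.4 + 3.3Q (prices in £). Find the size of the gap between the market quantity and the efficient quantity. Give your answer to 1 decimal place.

1.9 units

Market equilibrium (private): 40.4 + 3.3Q = 153.9 - 4.1Q → Q_m = 15.3378.
Social marginal benefit = demand + MEB = 162.5 - 3.8Q.
Set SMB = MC: 162.5 - 3.8Q = 40.4 + 3.3Q → Q* = 17.1972.
Gap = |15.3378 − 17.1972| = 1.8594.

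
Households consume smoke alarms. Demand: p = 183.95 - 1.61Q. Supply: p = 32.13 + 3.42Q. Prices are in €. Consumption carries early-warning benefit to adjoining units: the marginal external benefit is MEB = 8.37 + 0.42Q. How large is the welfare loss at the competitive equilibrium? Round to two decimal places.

DWL = €48.04

Market equilibrium (private): 32.13 + 3.42Q = 183.95 - 1.61Q → Q_m = 30.1829.
Social marginal benefit = demand + MEB = 192.32 - 1.19Q.
Set SMB = MC: 192.32 - 1.19Q = 32.13 + 3.42Q → Q* = 34.7484.
Height of the DWL triangle at Q_m is SMB(Q_m) − MC(Q_m) = MEB(Q_m) = 21.0468.
DWL = ½ × 4.5655 × 21.0468 = 48.0446.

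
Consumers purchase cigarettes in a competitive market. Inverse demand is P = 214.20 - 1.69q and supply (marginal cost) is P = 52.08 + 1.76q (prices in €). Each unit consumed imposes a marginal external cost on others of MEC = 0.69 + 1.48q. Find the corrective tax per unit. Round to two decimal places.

tax = €49.15 per unit

Social marginal benefit = demand − MEC = 213.51 - 3.17q.
Set SMB = MC: 213.51 - 3.17q = 52.08 + 1.76q → q* = 32.7444.
The Pigouvian tax equals MEC at q*: 0.69 + 1.48×32.7444 = 49.1517.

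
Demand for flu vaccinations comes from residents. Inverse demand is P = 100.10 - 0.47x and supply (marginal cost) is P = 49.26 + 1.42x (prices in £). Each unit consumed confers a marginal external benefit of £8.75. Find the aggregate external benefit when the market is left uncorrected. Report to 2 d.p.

Market equilibrium (private): 49.26 + 1.42x = 100.10 - 0.47x → x_m = 26.8995.
Total external benefit = MEB × x_m = 8.75 × 26.8995 = 235.3706.

£235.37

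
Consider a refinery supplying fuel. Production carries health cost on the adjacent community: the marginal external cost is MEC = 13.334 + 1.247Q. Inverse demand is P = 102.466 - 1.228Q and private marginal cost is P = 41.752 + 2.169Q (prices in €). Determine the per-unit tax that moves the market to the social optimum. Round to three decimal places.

Social marginal cost = private MC + MEC = 55.086 + 3.416Q.
Set SMC = demand: 55.086 + 3.416Q = 102.466 - 1.228Q → Q* = 10.2024.
The Pigouvian tax equals MEC at Q*: 13.334 + 1.247×10.2024 = 26.0564.

tax = €26.056 per unit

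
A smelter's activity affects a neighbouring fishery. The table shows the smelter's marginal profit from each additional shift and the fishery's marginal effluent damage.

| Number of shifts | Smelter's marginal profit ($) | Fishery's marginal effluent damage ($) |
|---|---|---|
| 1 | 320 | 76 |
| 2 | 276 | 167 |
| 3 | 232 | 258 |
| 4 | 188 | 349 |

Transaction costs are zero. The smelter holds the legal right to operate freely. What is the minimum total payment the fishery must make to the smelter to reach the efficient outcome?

Left alone the smelter would choose level 4 (marginal profit stays positive).
Efficient level: k* = 2 (marginal profit ≥ marginal effluent damage through 2).
The fishery must at least cover the smelter's forgone profit from cutting 4→2: 232 + 188 = 420.

$420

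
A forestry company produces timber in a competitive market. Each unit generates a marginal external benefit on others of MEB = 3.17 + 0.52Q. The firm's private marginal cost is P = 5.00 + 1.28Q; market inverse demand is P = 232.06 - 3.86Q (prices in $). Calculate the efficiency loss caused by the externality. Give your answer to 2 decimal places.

Market equilibrium (private): 5.00 + 1.28Q = 232.06 - 3.86Q → Q_m = 44.1751.
Social marginal cost = private MC − MEB = 1.83 + 0.76Q.
Set SMC = demand: 1.83 + 0.76Q = 232.06 - 3.86Q → Q* = 49.8333.
The loss is the area between SMC and demand from Q* to Q_m; with linear curves that's a triangle of height MEB(Q_m).
DWL = ½ × 5.6582 × 26.1411 = 73.9558.

DWL = $73.96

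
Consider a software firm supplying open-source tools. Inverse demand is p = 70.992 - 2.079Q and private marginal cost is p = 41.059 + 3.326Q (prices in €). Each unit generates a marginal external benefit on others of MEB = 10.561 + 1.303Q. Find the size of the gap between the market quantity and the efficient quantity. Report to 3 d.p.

Market equilibrium (private): 41.059 + 3.326Q = 70.992 - 2.079Q → Q_m = 5.5380.
Social marginal cost = private MC − MEB = 30.498 + 2.023Q.
Set SMC = demand: 30.498 + 2.023Q = 70.992 - 2.079Q → Q* = 9.8718.
Gap = |5.5380 − 9.8718| = 4.3338.

4.334 units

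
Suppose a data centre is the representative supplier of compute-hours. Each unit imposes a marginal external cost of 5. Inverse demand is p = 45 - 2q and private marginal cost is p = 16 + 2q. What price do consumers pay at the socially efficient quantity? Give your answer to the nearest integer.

Social marginal cost = private MC + MEC = 21 + 2q.
Set SMC = demand: 21 + 2q = 45 - 2q → q* = 6.0000.
Consumer price on the demand curve at q*: 45 − 2×6.0000 = 33.0000.

P = 33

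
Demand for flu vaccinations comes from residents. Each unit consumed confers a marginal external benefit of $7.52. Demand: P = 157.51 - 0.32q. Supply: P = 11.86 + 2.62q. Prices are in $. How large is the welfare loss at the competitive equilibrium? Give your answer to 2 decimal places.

DWL = $9.62

Market equilibrium (private): 11.86 + 2.62q = 157.51 - 0.32q → q_m = 49.5408.
Social marginal benefit = demand + MEB = 165.03 - 0.32q.
Set SMB = MC: 165.03 - 0.32q = 11.86 + 2.62q → q* = 52.0986.
The loss is the area between SMB and MC from q* to q_m; with linear curves that's a triangle of height MEB(q_m).
DWL = ½ × 2.5578 × 7.5200 = 9.6173.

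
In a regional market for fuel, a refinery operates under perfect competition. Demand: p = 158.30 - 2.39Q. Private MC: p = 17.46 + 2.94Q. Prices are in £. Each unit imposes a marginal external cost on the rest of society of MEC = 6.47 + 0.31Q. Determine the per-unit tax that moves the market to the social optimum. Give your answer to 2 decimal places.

Social marginal cost = private MC + MEC = 23.93 + 3.25Q.
Set SMC = demand: 23.93 + 3.25Q = 158.30 - 2.39Q → Q* = 23.8245.
The Pigouvian tax equals MEC at Q*: 6.47 + 0.31×23.8245 = 13.8556.

tax = £13.86 per unit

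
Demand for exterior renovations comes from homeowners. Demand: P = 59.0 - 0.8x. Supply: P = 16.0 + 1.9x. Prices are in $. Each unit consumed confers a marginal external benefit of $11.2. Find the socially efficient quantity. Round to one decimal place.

Social marginal benefit = demand + MEB = 70.2 - 0.8x.
Set SMB = MC: 70.2 - 0.8x = 16.0 + 1.9x → x* = 20.0741.

x* = 20.1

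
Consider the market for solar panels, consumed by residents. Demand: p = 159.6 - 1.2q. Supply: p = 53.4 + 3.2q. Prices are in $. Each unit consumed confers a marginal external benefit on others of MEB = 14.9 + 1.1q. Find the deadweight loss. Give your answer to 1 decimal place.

Market equilibrium (private): 53.4 + 3.2q = 159.6 - 1.2q → q_m = 24.1364.
Social marginal benefit = demand + MEB = 174.5 - 0.1q.
Set SMB = MC: 174.5 - 0.1q = 53.4 + 3.2q → q* = 36.6970.
The welfare-loss triangle has base |q_m − q*| and height MEB(q_m) (the vertical gap between SMB and MC is zero at q* and MEB at q_m).
DWL = ½ × 12.5606 × 41.4500 = 260.3184.

DWL = $260.3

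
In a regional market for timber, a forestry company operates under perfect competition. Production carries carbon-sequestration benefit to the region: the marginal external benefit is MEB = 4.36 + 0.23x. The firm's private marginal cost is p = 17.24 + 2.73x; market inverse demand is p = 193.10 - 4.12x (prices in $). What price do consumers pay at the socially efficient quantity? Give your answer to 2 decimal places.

Social marginal cost = private MC − MEB = 12.88 + 2.50x.
Set SMC = demand: 12.88 + 2.50x = 193.10 - 4.12x → x* = 27.2236.
Consumer price on the demand curve at x*: 193.10 − 4.12×27.2236 = 80.9388.

P = $80.94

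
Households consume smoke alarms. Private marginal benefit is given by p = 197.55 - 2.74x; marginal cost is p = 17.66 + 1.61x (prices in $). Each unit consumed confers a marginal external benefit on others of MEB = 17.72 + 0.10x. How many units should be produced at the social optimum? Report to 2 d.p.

Social marginal benefit = demand + MEB = 215.27 - 2.64x.
Set SMB = MC: 215.27 - 2.64x = 17.66 + 1.61x → x* = 46.4965.

x* = 46.50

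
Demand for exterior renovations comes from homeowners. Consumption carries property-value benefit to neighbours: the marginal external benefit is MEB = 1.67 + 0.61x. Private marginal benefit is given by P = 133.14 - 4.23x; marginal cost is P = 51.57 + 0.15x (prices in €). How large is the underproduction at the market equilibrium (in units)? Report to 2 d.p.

Market equilibrium (private): 51.57 + 0.15x = 133.14 - 4.23x → x_m = 18.6233.
Social marginal benefit = demand + MEB = 134.81 - 3.62x.
Set SMB = MC: 134.81 - 3.62x = 51.57 + 0.15x → x* = 22.0796.
Gap = |18.6233 − 22.0796| = 3.4563.

3.46 units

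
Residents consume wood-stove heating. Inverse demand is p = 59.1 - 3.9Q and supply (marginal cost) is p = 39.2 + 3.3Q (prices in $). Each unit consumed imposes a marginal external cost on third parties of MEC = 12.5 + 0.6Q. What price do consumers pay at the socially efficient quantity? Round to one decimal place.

Social marginal benefit = demand − MEC = 46.6 - 4.5Q.
Set SMB = MC: 46.6 - 4.5Q = 39.2 + 3.3Q → Q* = 0.9487.
Consumer price on the demand curve at Q*: 59.1 − 3.9×0.9487 = 55.4001.

P = $55.4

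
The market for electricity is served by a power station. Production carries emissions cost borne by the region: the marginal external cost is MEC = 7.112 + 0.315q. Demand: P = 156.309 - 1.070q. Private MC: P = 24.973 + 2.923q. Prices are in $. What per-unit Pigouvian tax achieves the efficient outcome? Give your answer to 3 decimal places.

tax = $16.195 per unit

Social marginal cost = private MC + MEC = 32.085 + 3.238q.
Set SMC = demand: 32.085 + 3.238q = 156.309 - 1.070q → q* = 28.8357.
The Pigouvian tax equals MEC at q*: 7.112 + 0.315×28.8357 = 16.1952.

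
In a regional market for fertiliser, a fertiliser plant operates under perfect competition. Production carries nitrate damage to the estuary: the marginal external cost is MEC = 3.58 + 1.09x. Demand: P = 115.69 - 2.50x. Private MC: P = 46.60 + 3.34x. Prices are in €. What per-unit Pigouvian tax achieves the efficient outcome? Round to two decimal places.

tax = €13.88 per unit

Social marginal cost = private MC + MEC = 50.18 + 4.43x.
Set SMC = demand: 50.18 + 4.43x = 115.69 - 2.50x → x* = 9.4531.
The Pigouvian tax equals MEC at x*: 3.58 + 1.09×9.4531 = 13.8839.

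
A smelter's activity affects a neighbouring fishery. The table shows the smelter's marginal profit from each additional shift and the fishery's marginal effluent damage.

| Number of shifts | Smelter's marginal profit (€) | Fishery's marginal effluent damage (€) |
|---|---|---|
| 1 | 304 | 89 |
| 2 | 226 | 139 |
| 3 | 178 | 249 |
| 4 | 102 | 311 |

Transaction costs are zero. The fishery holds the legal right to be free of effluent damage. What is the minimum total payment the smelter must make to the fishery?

Efficient level: marginal profit ≥ marginal effluent damage through level 2, so k* = 2.
With the fishery holding the right, the smelter must at least compensate total damage at k*: 89 + 139 = 228.

€228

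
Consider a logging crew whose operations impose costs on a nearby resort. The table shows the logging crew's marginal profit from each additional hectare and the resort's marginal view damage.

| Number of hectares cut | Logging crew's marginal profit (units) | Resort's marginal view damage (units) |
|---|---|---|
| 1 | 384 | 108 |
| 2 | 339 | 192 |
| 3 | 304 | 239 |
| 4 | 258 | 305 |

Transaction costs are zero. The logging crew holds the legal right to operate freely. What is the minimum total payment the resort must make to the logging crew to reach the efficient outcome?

258

Left alone the logging crew would choose level 4 (marginal profit stays positive).
Efficient level: k* = 3 (marginal profit ≥ marginal view damage through 3).
The resort must at least cover the logging crew's forgone profit from cutting 4→3: 258 = 258.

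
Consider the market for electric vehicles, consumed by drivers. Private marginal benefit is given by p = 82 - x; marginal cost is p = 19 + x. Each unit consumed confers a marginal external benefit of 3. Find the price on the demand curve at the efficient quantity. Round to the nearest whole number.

P = 49

Social marginal benefit = demand + MEB = 85 - x.
Set SMB = MC: 85 - x = 19 + x → x* = 33.0000.
Consumer price on the demand curve at x*: 82 − 1×33.0000 = 49.0000.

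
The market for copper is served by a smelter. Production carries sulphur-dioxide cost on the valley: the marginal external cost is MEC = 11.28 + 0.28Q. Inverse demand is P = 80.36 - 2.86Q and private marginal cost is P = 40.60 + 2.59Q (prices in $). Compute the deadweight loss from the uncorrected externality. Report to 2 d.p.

DWL = $15.49

Market equilibrium (private): 40.60 + 2.59Q = 80.36 - 2.86Q → Q_m = 7.2954.
Social marginal cost = private MC + MEC = 51.88 + 2.87Q.
Set SMC = demand: 51.88 + 2.87Q = 80.36 - 2.86Q → Q* = 4.9703.
Between Q* and Q_m the wedge SMC − demand runs linearly from 0 to MEC(Q_m), so the loss is a triangle.
DWL = ½ × 2.3251 × 13.3227 = 15.4883.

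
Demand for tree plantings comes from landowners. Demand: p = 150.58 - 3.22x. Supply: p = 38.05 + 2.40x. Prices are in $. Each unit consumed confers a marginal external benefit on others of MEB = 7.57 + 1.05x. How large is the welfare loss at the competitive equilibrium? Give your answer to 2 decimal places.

Market equilibrium (private): 38.05 + 2.40x = 150.58 - 3.22x → x_m = 20.0231.
Social marginal benefit = demand + MEB = 158.15 - 2.17x.
Set SMB = MC: 158.15 - 2.17x = 38.05 + 2.40x → x* = 26.2801.
The welfare-loss triangle has base |x_m − x*| and height MEB(x_m) (the vertical gap between SMB and MC is zero at x* and MEB at x_m).
DWL = ½ × 6.2570 × 28.5943 = 89.4573.

DWL = $89.46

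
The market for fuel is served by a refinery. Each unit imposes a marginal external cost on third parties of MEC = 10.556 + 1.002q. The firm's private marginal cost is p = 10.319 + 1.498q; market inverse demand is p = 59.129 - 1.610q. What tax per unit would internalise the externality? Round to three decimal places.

tax = 19.882 per unit

Social marginal cost = private MC + MEC = 20.875 + 2.500q.
Set SMC = demand: 20.875 + 2.500q = 59.129 - 1.610q → q* = 9.3075.
The Pigouvian tax equals MEC at q*: 10.556 + 1.002×9.3075 = 19.8821.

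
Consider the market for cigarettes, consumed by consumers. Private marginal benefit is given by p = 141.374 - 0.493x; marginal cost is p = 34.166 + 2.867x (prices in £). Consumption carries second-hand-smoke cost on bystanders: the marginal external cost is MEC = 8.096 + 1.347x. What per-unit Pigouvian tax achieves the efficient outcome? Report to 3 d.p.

Social marginal benefit = demand − MEC = 133.278 - 1.840x.
Set SMB = MC: 133.278 - 1.840x = 34.166 + 2.867x → x* = 21.0563.
The Pigouvian tax equals MEC at x*: 8.096 + 1.347×21.0563 = 36.4588.

tax = £36.459 per unit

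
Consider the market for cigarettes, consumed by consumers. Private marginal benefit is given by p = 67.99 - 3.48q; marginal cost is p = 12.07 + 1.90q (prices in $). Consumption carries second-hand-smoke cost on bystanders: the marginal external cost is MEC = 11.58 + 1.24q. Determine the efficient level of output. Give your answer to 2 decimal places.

q* = 6.70

Social marginal benefit = demand − MEC = 56.41 - 4.72q.
Set SMB = MC: 56.41 - 4.72q = 12.07 + 1.90q → q* = 6.6979.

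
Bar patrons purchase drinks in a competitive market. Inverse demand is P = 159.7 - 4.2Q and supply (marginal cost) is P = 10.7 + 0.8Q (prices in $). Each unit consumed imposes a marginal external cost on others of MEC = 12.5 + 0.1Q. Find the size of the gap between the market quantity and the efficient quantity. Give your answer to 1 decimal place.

3.0 units

Market equilibrium (private): 10.7 + 0.8Q = 159.7 - 4.2Q → Q_m = 29.8000.
Social marginal benefit = demand − MEC = 147.2 - 4.3Q.
Set SMB = MC: 147.2 - 4.3Q = 10.7 + 0.8Q → Q* = 26.7647.
Gap = |29.8000 − 26.7647| = 3.0353.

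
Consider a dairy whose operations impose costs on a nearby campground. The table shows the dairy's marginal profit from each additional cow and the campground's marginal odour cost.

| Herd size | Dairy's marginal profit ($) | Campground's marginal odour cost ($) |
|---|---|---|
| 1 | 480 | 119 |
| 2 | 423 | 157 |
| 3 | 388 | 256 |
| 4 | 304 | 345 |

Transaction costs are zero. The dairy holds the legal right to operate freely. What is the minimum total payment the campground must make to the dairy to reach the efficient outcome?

Left alone the dairy would choose level 4 (marginal profit stays positive).
Efficient level: k* = 3 (marginal profit ≥ marginal odour cost through 3).
The campground must at least cover the dairy's forgone profit from cutting 4→3: 304 = 304.

$304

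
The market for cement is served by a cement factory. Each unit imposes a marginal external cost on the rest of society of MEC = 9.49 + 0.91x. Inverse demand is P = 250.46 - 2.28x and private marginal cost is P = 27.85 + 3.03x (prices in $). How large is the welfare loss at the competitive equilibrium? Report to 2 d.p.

Market equilibrium (private): 27.85 + 3.03x = 250.46 - 2.28x → x_m = 41.9228.
Social marginal cost = private MC + MEC = 37.34 + 3.94x.
Set SMC = demand: 37.34 + 3.94x = 250.46 - 2.28x → x* = 34.2637.
Between x* and x_m the wedge SMC − demand runs linearly from 0 to MEC(x_m), so the loss is a triangle.
DWL = ½ × 7.6591 × 47.6397 = 182.4386.

DWL = $182.44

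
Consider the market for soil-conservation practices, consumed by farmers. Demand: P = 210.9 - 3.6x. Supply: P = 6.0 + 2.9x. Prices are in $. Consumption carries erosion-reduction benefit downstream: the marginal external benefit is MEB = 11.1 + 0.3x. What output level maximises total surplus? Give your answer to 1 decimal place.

x* = 34.8

Social marginal benefit = demand + MEB = 222.0 - 3.3x.
Set SMB = MC: 222.0 - 3.3x = 6.0 + 2.9x → x* = 34.8387.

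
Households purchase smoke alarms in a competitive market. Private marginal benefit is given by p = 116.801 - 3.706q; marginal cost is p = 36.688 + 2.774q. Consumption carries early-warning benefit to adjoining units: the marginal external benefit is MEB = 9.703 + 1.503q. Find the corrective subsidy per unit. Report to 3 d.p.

Social marginal benefit = demand + MEB = 126.504 - 2.203q.
Set SMB = MC: 126.504 - 2.203q = 36.688 + 2.774q → q* = 18.0462.
The Pigouvian subsidy equals MEB at q*: 9.703 + 1.503×18.0462 = 36.8264.

subsidy = 36.826 per unit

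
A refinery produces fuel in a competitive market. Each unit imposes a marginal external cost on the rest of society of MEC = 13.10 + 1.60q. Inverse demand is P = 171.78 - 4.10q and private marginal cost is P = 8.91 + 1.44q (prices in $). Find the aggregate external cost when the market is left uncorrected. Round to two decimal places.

Market equilibrium (private): 8.91 + 1.44q = 171.78 - 4.10q → q_m = 29.3989.
Total external cost = ∫₀^{q_m} (13.10 + 1.60q) dq = 13.10×29.3989 + ½×1.60×29.3989² = 1076.5618.

$1076.56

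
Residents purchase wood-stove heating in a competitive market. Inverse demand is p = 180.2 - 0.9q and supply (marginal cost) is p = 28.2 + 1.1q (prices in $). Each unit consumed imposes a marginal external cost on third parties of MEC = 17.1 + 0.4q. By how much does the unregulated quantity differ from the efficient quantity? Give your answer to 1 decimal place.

19.8 units

Market equilibrium (private): 28.2 + 1.1q = 180.2 - 0.9q → q_m = 76.0000.
Social marginal benefit = demand − MEC = 163.1 - 1.3q.
Set SMB = MC: 163.1 - 1.3q = 28.2 + 1.1q → q* = 56.2083.
Gap = |76.0000 − 56.2083| = 19.7917.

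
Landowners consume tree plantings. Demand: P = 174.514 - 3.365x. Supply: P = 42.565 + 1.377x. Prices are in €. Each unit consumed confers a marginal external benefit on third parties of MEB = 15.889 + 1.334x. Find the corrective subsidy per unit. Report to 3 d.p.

subsidy = €73.758 per unit

Social marginal benefit = demand + MEB = 190.403 - 2.031x.
Set SMB = MC: 190.403 - 2.031x = 42.565 + 1.377x → x* = 43.3797.
The Pigouvian subsidy equals MEB at x*: 15.889 + 1.334×43.3797 = 73.7575.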